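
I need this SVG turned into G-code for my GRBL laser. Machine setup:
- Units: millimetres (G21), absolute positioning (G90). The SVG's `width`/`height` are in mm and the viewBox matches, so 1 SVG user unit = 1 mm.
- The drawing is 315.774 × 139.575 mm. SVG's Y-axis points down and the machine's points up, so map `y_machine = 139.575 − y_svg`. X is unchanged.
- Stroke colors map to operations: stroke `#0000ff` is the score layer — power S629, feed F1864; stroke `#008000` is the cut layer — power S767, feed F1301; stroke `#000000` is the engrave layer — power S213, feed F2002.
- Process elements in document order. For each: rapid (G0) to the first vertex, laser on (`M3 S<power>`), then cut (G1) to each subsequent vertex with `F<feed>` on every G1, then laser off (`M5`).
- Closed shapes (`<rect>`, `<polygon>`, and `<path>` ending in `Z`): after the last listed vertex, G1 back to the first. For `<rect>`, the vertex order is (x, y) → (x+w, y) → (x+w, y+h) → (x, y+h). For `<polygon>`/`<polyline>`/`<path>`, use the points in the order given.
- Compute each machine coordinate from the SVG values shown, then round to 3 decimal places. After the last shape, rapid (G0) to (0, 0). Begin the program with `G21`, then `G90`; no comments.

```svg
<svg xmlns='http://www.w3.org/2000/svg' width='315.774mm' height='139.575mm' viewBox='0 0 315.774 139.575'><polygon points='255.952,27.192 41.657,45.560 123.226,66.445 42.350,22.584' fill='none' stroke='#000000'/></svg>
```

G21
G90
G0 X255.952 Y112.383
M3 S213
G1 X41.657 Y94.015 F2002
G1 X123.226 Y73.130 F2002
G1 X42.350 Y116.991 F2002
G1 X255.952 Y112.383 F2002
M5
G0 X0.000 Y0.000

viewBox `0 0 315.774 139.575` with mm width/height → 1 unit = 1 mm. Flip: y_m = 139.575 − y_svg.

**Shape 1** — `<polygon>` closed polygon, stroke `#000000` → engrave (S213, F2002). Machine vertices: (255.952,112.383) → (41.657,94.015) → (123.226,73.130) → (42.350,116.991) → (255.952,112.383). Closed: final G1 returns to the first vertex.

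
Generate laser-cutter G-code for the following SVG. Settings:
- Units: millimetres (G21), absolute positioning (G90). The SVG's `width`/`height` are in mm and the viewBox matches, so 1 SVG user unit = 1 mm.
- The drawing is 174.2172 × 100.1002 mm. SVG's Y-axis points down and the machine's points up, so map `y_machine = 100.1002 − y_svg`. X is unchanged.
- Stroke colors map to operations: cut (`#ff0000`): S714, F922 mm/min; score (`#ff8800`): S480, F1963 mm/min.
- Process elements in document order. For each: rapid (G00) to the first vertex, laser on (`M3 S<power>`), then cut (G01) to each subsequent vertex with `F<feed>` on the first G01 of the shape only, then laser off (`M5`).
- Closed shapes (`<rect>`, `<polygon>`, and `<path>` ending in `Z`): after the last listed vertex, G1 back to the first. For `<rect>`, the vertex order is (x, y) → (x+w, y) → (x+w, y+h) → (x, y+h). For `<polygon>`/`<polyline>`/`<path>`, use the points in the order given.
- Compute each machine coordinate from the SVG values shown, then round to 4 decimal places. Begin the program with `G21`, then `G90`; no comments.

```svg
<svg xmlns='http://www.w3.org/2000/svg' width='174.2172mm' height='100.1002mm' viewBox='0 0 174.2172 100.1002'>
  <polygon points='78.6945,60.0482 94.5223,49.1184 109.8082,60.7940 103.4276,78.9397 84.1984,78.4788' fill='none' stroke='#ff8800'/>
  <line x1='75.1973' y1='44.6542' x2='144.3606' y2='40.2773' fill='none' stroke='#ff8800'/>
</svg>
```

viewBox `0 0 174.2172 100.1002` with mm width/height → 1 unit = 1 mm. Flip: y_m = 100.1002 − y_svg.

**Shape 1** — `<polygon>` regular polygon, stroke `#ff8800` → score (S480, F1963). Machine vertices: (78.6945,40.0520) → (94.5223,50.9818) → (109.8082,39.3062) → (103.4276,21.1605) → (84.1984,21.6214) → (78.6945,40.0520). Closed: final G1 returns to the first vertex.

**Shape 2** — `<line>` line segment, stroke `#ff8800` → score (S480, F1963). Machine vertices: (75.1973,55.4460) → (144.3606,59.8229). Open path.

G21
G90
G00 X78.6945 Y40.0520
M3 S480
G01 X94.5223 Y50.9818 F1963
G01 X109.8082 Y39.3062
G01 X103.4276 Y21.1605
G01 X84.1984 Y21.6214
G01 X78.6945 Y40.0520
M5
G00 X75.1973 Y55.4460
M3 S480
G01 X144.3606 Y59.8229 F1963
M5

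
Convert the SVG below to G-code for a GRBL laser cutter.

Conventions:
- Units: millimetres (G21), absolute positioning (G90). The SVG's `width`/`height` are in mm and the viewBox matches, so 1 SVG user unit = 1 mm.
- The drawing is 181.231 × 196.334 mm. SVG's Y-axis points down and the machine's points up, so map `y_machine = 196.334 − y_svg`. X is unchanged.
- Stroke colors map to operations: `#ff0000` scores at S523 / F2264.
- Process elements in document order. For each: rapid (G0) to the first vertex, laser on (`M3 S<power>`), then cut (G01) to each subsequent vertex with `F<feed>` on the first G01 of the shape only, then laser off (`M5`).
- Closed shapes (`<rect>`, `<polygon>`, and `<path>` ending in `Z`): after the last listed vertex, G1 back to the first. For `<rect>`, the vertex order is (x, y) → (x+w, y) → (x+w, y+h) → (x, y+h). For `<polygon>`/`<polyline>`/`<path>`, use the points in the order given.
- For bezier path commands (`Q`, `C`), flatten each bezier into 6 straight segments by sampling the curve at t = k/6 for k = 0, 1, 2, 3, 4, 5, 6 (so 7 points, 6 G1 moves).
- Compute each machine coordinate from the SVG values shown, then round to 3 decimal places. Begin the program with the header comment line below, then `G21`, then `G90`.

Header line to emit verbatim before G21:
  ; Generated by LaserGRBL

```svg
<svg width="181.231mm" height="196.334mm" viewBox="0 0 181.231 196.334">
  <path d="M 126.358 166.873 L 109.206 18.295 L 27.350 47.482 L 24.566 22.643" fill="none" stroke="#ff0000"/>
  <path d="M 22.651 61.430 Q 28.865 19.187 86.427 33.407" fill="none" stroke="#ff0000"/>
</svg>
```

; Generated by LaserGRBL
G21
G90
G0 X126.358 Y29.461
M3 S523
G01 X109.206 Y178.039 F2264
G01 X27.350 Y148.852
G01 X24.566 Y173.691
M5
G0 X22.651 Y134.904
M3 S523
G01 X26.149 Y147.417 F2264
G01 X32.499 Y156.792
G01 X41.702 Y163.031
G01 X53.758 Y166.133
G01 X68.666 Y166.099
G01 X86.427 Y162.927
M5

1 u = 1 mm; y_m = 196.334 − y.

[1] `<path>` open polyline, #ff0000→score S523 F2264: (126.358,29.461) → (109.206,178.039) → (27.350,148.852) → (24.566,173.691)

[2] `<path>` quadratic bezier, #ff0000→score S523 F2264: (22.651,134.904) → (26.149,147.417) → (32.499,156.792) → (41.702,163.031) → (53.758,166.133) → (68.666,166.099) → (86.427,162.927)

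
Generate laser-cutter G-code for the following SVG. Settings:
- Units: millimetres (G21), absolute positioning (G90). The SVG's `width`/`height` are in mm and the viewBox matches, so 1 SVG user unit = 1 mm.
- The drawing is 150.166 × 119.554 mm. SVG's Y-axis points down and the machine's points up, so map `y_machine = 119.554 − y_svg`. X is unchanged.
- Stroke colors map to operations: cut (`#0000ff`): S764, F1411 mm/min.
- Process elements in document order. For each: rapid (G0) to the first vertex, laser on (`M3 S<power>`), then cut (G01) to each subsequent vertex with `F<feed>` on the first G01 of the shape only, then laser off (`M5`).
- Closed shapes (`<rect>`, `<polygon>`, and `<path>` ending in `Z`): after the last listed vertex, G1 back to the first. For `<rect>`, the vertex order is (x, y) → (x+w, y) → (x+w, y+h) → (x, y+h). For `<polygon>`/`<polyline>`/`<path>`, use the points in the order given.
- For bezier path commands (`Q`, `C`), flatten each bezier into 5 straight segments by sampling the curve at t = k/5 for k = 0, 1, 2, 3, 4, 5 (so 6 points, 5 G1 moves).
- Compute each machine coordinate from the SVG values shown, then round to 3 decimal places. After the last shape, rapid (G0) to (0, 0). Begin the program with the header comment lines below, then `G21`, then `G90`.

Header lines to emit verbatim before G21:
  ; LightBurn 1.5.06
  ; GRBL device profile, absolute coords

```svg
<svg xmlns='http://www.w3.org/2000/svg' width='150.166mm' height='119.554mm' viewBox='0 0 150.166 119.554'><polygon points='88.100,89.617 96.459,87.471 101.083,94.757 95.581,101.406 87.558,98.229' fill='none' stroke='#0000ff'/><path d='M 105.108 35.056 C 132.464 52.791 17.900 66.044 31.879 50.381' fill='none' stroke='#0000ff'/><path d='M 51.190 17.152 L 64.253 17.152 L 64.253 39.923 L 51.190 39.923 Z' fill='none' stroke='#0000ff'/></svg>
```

; LightBurn 1.5.06
; GRBL device profile, absolute coords
G21
G90
G0 X88.100 Y29.937
M3 S764
G01 X96.459 Y32.083 F1411
G01 X101.083 Y24.797
G01 X95.581 Y18.148
G01 X87.558 Y21.325
G01 X88.100 Y29.937
M5
G0 X105.108 Y84.498
M3 S764
G01 X106.655 Y74.590 F1411
G01 X87.123 Y66.931
G01 X59.495 Y62.693
G01 X36.753 Y63.050
G01 X31.879 Y69.173
M5
G0 X51.190 Y102.402
M3 S764
G01 X64.253 Y102.402 F1411
G01 X64.253 Y79.631
G01 X51.190 Y79.631
G01 X51.190 Y102.402
M5
G0 X0.000 Y0.000

Since the viewBox matches the mm dimensions, user units are millimetres directly. The only transform is the Y-flip y_m = 119.554 − y_svg.

Shape 1 is a regular polygon drawn with `<polygon>`. Its stroke #0000ff means cut at S764, F1411. After flipping Y the toolpath is (88.100,29.937) → (96.459,32.083) → (101.083,24.797) → (95.581,18.148) → (87.558,21.325) → (88.100,29.937), returning to the start.

Shape 2 is a cubic bezier drawn with `<path>`. Its stroke #0000ff means cut at S764, F1411. After flipping Y the toolpath is (105.108,84.498) → (106.655,74.590) → (87.123,66.931) → (59.495,62.693) → (36.753,63.050) → (31.879,69.173).

Shape 3 is a rectangle drawn with `<path>`. Its stroke #0000ff means cut at S764, F1411. After flipping Y the toolpath is (51.190,102.402) → (64.253,102.402) → (64.253,79.631) → (51.190,79.631) → (51.190,102.402), returning to the start.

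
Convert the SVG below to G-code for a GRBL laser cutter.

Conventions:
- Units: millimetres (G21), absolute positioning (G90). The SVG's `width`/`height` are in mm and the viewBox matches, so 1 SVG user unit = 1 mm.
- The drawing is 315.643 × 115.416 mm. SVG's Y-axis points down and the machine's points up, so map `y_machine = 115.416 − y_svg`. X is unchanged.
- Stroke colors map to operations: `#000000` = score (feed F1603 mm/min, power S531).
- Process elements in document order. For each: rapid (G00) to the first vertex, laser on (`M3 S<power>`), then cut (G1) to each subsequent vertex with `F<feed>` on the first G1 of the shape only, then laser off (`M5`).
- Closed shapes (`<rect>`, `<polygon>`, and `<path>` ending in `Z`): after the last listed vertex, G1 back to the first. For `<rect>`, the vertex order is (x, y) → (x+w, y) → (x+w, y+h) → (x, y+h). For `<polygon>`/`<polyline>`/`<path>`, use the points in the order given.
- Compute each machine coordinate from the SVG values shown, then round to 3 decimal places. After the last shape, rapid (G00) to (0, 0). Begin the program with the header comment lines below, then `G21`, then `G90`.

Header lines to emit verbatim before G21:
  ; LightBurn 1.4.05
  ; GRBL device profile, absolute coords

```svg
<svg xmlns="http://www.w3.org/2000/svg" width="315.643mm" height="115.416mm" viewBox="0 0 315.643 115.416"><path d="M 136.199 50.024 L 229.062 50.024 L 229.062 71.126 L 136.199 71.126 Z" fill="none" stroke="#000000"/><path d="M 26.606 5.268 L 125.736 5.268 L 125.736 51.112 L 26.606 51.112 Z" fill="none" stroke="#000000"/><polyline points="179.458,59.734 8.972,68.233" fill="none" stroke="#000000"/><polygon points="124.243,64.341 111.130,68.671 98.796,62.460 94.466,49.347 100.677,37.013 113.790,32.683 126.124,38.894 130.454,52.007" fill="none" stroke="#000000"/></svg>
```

viewBox `0 0 315.643 115.416` with mm width/height → 1 unit = 1 mm. Flip: y_m = 115.416 − y_svg.

**Shape 1** — `<path>` rectangle, stroke `#000000` → score (S531, F1603). Machine vertices: (136.199,65.392) → (229.062,65.392) → (229.062,44.290) → (136.199,44.290) → (136.199,65.392). Closed: final G1 returns to the first vertex.

**Shape 2** — `<path>` rectangle, stroke `#000000` → score (S531, F1603). Machine vertices: (26.606,110.148) → (125.736,110.148) → (125.736,64.304) → (26.606,64.304) → (26.606,110.148). Closed: final G1 returns to the first vertex.

**Shape 3** — `<polyline>` line segment, stroke `#000000` → score (S531, F1603). Machine vertices: (179.458,55.682) → (8.972,47.183). Open path.

**Shape 4** — `<polygon>` regular polygon, stroke `#000000` → score (S531, F1603). Machine vertices: (124.243,51.075) → (111.130,46.745) → (98.796,52.956) → (94.466,66.069) → (100.677,78.403) → (113.790,82.733) → (126.124,76.522) → (130.454,63.409) → (124.243,51.075). Closed: final G1 returns to the first vertex.

; LightBurn 1.4.05
; GRBL device profile, absolute coords
G21
G90
G00 X136.199 Y65.392
M3 S531
G1 X229.062 Y65.392 F1603
G1 X229.062 Y44.290
G1 X136.199 Y44.290
G1 X136.199 Y65.392
M5
G00 X26.606 Y110.148
M3 S531
G1 X125.736 Y110.148 F1603
G1 X125.736 Y64.304
G1 X26.606 Y64.304
G1 X26.606 Y110.148
M5
G00 X179.458 Y55.682
M3 S531
G1 X8.972 Y47.183 F1603
M5
G00 X124.243 Y51.075
M3 S531
G1 X111.130 Y46.745 F1603
G1 X98.796 Y52.956
G1 X94.466 Y66.069
G1 X100.677 Y78.403
G1 X113.790 Y82.733
G1 X126.124 Y76.522
G1 X130.454 Y63.409
G1 X124.243 Y51.075
M5
G00 X0.000 Y0.000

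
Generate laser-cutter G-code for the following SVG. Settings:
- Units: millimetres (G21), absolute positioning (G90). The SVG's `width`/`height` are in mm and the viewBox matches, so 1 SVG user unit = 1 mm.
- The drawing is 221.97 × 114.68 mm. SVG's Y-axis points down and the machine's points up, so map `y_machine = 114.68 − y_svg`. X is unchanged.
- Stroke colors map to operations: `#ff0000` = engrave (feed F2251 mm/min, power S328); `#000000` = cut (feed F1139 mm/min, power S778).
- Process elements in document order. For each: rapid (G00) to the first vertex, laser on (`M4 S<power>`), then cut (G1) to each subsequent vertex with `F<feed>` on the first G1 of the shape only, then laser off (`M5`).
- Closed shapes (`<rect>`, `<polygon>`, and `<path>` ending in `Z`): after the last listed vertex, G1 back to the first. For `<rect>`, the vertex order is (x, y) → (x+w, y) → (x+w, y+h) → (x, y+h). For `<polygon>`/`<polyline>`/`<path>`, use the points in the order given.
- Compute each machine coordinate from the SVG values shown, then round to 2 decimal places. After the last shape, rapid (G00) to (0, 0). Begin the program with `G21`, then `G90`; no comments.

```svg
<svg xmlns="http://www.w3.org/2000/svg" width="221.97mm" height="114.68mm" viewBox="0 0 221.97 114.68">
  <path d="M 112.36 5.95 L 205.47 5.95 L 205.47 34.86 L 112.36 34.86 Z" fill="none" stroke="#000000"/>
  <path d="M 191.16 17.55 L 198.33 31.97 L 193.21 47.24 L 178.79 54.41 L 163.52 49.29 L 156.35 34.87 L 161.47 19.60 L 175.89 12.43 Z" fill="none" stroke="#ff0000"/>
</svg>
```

Since the viewBox matches the mm dimensions, user units are millimetres directly. The only transform is the Y-flip y_m = 114.68 − y_svg.

Shape 1 is a rectangle drawn with `<path>`. Its stroke #000000 means cut at S778, F1139. After flipping Y the toolpath is (112.36,108.73) → (205.47,108.73) → (205.47,79.82) → (112.36,79.82) → (112.36,108.73), returning to the start.

Shape 2 is a regular polygon drawn with `<path>`. Its stroke #ff0000 means engrave at S328, F2251. After flipping Y the toolpath is (191.16,97.13) → (198.33,82.71) → (193.21,67.44) → (178.79,60.27) → (163.52,65.39) → (156.35,79.81) → (161.47,95.08) → (175.89,102.25) → (191.16,97.13), returning to the start.

G21
G90
G00 X112.36 Y108.73
M4 S778
G1 X205.47 Y108.73 F1139
G1 X205.47 Y79.82
G1 X112.36 Y79.82
G1 X112.36 Y108.73
M5
G00 X191.16 Y97.13
M4 S328
G1 X198.33 Y82.71 F2251
G1 X193.21 Y67.44
G1 X178.79 Y60.27
G1 X163.52 Y65.39
G1 X156.35 Y79.81
G1 X161.47 Y95.08
G1 X175.89 Y102.25
G1 X191.16 Y97.13
M5
G00 X0.00 Y0.00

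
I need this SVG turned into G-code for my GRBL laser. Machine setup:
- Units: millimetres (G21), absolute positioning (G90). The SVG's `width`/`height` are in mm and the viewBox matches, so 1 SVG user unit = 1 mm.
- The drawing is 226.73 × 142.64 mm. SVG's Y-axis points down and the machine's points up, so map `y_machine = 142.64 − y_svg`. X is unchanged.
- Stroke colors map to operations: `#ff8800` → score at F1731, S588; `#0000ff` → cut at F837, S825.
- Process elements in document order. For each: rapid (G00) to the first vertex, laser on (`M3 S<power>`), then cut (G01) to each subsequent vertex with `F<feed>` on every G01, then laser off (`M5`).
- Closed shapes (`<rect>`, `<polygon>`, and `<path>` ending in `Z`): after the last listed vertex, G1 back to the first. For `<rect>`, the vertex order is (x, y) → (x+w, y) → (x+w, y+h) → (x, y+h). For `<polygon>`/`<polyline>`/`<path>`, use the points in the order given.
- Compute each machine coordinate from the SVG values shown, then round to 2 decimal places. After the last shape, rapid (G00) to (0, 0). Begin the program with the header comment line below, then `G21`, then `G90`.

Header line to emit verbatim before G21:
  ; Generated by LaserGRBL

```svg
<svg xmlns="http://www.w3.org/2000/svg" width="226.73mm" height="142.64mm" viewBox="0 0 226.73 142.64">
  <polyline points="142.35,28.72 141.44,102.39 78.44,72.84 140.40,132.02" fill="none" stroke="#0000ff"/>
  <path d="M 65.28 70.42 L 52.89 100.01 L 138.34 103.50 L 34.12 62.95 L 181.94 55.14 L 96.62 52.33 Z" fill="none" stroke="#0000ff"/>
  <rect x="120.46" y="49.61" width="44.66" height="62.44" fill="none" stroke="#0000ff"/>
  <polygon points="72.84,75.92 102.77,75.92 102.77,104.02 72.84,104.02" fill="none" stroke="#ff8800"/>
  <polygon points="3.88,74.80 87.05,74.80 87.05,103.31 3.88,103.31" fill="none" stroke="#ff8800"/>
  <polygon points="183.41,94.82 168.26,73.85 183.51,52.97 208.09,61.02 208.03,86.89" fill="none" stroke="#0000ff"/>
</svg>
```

; Generated by LaserGRBL
G21
G90
G00 X142.35 Y113.92
M3 S825
G01 X141.44 Y40.25 F837
G01 X78.44 Y69.80 F837
G01 X140.40 Y10.62 F837
M5
G00 X65.28 Y72.22
M3 S825
G01 X52.89 Y42.63 F837
G01 X138.34 Y39.14 F837
G01 X34.12 Y79.69 F837
G01 X181.94 Y87.50 F837
G01 X96.62 Y90.31 F837
G01 X65.28 Y72.22 F837
M5
G00 X120.46 Y93.03
M3 S825
G01 X165.12 Y93.03 F837
G01 X165.12 Y30.59 F837
G01 X120.46 Y30.59 F837
G01 X120.46 Y93.03 F837
M5
G00 X72.84 Y66.72
M3 S588
G01 X102.77 Y66.72 F1731
G01 X102.77 Y38.62 F1731
G01 X72.84 Y38.62 F1731
G01 X72.84 Y66.72 F1731
M5
G00 X3.88 Y67.84
M3 S588
G01 X87.05 Y67.84 F1731
G01 X87.05 Y39.33 F1731
G01 X3.88 Y39.33 F1731
G01 X3.88 Y67.84 F1731
M5
G00 X183.41 Y47.82
M3 S825
G01 X168.26 Y68.79 F837
G01 X183.51 Y89.67 F837
G01 X208.09 Y81.62 F837
G01 X208.03 Y55.75 F837
G01 X183.41 Y47.82 F837
M5
G00 X0.00 Y0.00

viewBox `0 0 226.73 142.64` with mm width/height → 1 unit = 1 mm. Flip: y_m = 142.64 − y_svg.

**Shape 1** — `<polyline>` open polyline, stroke `#0000ff` → cut (S825, F837). Machine vertices: (142.35,113.92) → (141.44,40.25) → (78.44,69.80) → (140.40,10.62). Open path.

**Shape 2** — `<path>` closed polygon, stroke `#0000ff` → cut (S825, F837). Machine vertices: (65.28,72.22) → (52.89,42.63) → (138.34,39.14) → (34.12,79.69) → (181.94,87.50) → (96.62,90.31) → (65.28,72.22). Closed: final G1 returns to the first vertex.

**Shape 3** — `<rect>` rectangle, stroke `#0000ff` → cut (S825, F837). Machine vertices: (120.46,93.03) → (165.12,93.03) → (165.12,30.59) → (120.46,30.59) → (120.46,93.03). Closed: final G1 returns to the first vertex.

**Shape 4** — `<polygon>` rectangle, stroke `#ff8800` → score (S588, F1731). Machine vertices: (72.84,66.72) → (102.77,66.72) → (102.77,38.62) → (72.84,38.62) → (72.84,66.72). Closed: final G1 returns to the first vertex.

**Shape 5** — `<polygon>` rectangle, stroke `#ff8800` → score (S588, F1731). Machine vertices: (3.88,67.84) → (87.05,67.84) → (87.05,39.33) → (3.88,39.33) → (3.88,67.84). Closed: final G1 returns to the first vertex.

**Shape 6** — `<polygon>` regular polygon, stroke `#0000ff` → cut (S825, F837). Machine vertices: (183.41,47.82) → (168.26,68.79) → (183.51,89.67) → (208.09,81.62) → (208.03,55.75) → (183.41,47.82). Closed: final G1 returns to the first vertex.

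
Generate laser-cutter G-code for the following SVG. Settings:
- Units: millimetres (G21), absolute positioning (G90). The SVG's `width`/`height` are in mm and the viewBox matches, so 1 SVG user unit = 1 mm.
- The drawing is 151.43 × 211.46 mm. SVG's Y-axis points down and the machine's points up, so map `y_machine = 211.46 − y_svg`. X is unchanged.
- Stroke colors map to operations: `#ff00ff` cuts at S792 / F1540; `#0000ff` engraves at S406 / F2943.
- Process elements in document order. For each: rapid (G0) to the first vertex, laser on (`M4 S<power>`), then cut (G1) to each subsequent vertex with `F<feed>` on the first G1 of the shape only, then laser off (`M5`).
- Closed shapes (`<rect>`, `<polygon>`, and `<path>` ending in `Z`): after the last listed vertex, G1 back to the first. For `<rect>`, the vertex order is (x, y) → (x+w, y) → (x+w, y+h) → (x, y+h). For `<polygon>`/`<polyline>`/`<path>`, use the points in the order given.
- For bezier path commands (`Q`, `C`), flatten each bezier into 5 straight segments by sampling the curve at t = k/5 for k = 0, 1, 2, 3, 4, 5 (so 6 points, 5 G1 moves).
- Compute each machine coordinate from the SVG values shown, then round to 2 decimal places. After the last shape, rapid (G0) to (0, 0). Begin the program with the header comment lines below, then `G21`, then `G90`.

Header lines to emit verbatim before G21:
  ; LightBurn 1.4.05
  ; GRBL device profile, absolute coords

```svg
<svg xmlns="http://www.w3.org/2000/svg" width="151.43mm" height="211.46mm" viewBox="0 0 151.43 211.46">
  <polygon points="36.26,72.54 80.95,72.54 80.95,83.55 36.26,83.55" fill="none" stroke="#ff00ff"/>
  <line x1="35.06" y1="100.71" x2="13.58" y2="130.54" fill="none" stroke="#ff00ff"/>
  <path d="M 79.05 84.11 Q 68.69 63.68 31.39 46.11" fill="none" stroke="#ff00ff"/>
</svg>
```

; LightBurn 1.4.05
; GRBL device profile, absolute coords
G21
G90
G0 X36.26 Y138.92
M4 S792
G1 X80.95 Y138.92 F1540
G1 X80.95 Y127.91
G1 X36.26 Y127.91
G1 X36.26 Y138.92
M5
G0 X35.06 Y110.75
M4 S792
G1 X13.58 Y80.92 F1540
M5
G0 X79.05 Y127.35
M4 S792
G1 X73.83 Y135.41 F1540
G1 X66.45 Y143.24
G1 X56.92 Y150.84
G1 X45.23 Y158.21
G1 X31.39 Y165.35
M5
G0 X0.00 Y0.00

Since the viewBox matches the mm dimensions, user units are millimetres directly. The only transform is the Y-flip y_m = 211.46 − y_svg.

Shape 1 is a rectangle drawn with `<polygon>`. Its stroke #ff00ff means cut at S792, F1540. After flipping Y the toolpath is (36.26,138.92) → (80.95,138.92) → (80.95,127.91) → (36.26,127.91) → (36.26,138.92), returning to the start.

Shape 2 is a line segment drawn with `<line>`. Its stroke #ff00ff means cut at S792, F1540. After flipping Y the toolpath is (35.06,110.75) → (13.58,80.92).

Shape 3 is a quadratic bezier drawn with `<path>`. Its stroke #ff00ff means cut at S792, F1540. After flipping Y the toolpath is (79.05,127.35) → (73.83,135.41) → (66.45,143.24) → (56.92,150.84) → (45.23,158.21) → (31.39,165.35).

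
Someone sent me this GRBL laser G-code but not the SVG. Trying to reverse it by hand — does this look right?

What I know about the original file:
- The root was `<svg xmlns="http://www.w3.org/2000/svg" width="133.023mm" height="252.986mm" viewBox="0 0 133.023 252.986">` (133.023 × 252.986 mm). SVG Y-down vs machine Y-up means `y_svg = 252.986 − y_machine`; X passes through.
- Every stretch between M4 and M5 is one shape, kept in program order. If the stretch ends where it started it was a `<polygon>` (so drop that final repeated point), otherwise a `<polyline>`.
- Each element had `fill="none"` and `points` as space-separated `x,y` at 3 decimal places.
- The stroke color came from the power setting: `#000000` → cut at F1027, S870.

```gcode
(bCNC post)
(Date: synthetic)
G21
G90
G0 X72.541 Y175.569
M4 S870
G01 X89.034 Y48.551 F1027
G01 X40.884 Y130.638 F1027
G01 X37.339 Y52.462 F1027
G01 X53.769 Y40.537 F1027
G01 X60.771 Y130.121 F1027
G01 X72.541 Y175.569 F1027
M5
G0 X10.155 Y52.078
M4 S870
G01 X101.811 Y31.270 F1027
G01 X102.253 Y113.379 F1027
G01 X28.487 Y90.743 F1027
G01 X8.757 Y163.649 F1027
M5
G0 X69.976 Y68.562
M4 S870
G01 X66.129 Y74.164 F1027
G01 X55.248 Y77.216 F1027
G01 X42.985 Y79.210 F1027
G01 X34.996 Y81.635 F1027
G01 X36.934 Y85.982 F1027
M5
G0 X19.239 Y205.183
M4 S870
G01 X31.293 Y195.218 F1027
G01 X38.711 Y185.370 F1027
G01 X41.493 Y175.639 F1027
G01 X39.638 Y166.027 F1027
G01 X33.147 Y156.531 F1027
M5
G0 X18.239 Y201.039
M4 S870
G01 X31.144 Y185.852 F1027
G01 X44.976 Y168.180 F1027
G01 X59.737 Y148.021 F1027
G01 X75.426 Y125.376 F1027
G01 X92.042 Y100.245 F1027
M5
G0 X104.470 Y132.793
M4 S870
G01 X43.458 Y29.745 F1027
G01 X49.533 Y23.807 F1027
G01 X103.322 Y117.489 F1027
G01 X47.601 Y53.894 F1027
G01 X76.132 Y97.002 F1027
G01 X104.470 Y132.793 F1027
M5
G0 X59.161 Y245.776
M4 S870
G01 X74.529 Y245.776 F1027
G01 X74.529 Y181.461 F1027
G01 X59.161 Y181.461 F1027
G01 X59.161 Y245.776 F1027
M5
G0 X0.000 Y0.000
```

Machine Y-up, SVG Y-down with viewBox height 252.986, so y_svg = 252.986 − y_machine; X carries over. Every run uses S870, so all elements get stroke `#000000` (cut).

Run 1: The run returns to its start, so emit a `<polygon>` with points (Y-flipped): 72.541,77.417 89.034,204.435 40.884,122.348 37.339,200.524 53.769,212.449 60.771,122.865.

Run 2: The run is open, so emit a `<polyline>` with points (Y-flipped): 10.155,200.908 101.811,221.716 102.253,139.607 28.487,162.243 8.757,89.337.

Run 3: The run is open, so emit a `<polyline>` with points (Y-flipped): 69.976,184.424 66.129,178.822 55.248,175.770 42.985,173.776 34.996,171.351 36.934,167.004.

Run 4: The run is open, so emit a `<polyline>` with points (Y-flipped): 19.239,47.803 31.293,57.768 38.711,67.616 41.493,77.347 39.638,86.959 33.147,96.455.

Run 5: The run is open, so emit a `<polyline>` with points (Y-flipped): 18.239,51.947 31.144,67.134 44.976,84.806 59.737,104.965 75.426,127.610 92.042,152.741.

Run 6: The run returns to its start, so emit a `<polygon>` with points (Y-flipped): 104.470,120.193 43.458,223.241 49.533,229.179 103.322,135.497 47.601,199.092 76.132,155.984.

Run 7: The run returns to its start, so emit a `<polygon>` with points (Y-flipped): 59.161,7.210 74.529,7.210 74.529,71.525 59.161,71.525.

<svg xmlns="http://www.w3.org/2000/svg" width="133.023mm" height="252.986mm" viewBox="0 0 133.023 252.986">
  <polygon points="72.541,77.417 89.034,204.435 40.884,122.348 37.339,200.524 53.769,212.449 60.771,122.865" fill="none" stroke="#000000"/>
  <polyline points="10.155,200.908 101.811,221.716 102.253,139.607 28.487,162.243 8.757,89.337" fill="none" stroke="#000000"/>
  <polyline points="69.976,184.424 66.129,178.822 55.248,175.770 42.985,173.776 34.996,171.351 36.934,167.004" fill="none" stroke="#000000"/>
  <polyline points="19.239,47.803 31.293,57.768 38.711,67.616 41.493,77.347 39.638,86.959 33.147,96.455" fill="none" stroke="#000000"/>
  <polyline points="18.239,51.947 31.144,67.134 44.976,84.806 59.737,104.965 75.426,127.610 92.042,152.741" fill="none" stroke="#000000"/>
  <polygon points="104.470,120.193 43.458,223.241 49.533,229.179 103.322,135.497 47.601,199.092 76.132,155.984" fill="none" stroke="#000000"/>
  <polygon points="59.161,7.210 74.529,7.210 74.529,71.525 59.161,71.525" fill="none" stroke="#000000"/>
</svg>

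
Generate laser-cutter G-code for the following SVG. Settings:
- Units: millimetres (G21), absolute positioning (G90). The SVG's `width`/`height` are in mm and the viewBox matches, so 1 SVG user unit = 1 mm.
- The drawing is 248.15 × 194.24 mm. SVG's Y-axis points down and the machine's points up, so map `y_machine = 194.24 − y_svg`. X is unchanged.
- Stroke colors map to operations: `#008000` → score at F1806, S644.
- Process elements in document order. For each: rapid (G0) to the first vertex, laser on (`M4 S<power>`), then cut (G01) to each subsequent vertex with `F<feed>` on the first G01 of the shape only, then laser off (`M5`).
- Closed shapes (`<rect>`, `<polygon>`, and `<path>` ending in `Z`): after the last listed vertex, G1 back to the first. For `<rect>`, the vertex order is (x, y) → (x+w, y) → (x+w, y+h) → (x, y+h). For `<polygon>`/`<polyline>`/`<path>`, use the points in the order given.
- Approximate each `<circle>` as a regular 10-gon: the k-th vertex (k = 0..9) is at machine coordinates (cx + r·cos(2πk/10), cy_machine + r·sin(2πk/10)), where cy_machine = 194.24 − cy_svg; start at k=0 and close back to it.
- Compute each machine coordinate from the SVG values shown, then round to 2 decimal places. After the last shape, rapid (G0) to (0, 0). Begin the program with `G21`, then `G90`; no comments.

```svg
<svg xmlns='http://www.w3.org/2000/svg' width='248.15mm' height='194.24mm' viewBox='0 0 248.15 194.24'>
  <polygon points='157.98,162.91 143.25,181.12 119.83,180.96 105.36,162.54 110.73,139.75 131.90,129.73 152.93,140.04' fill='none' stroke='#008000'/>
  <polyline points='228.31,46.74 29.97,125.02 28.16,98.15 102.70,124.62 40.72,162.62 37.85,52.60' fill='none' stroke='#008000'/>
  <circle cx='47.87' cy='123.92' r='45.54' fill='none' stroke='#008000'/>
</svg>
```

Since the viewBox matches the mm dimensions, user units are millimetres directly. The only transform is the Y-flip y_m = 194.24 − y_svg.

Shape 1 is a regular polygon drawn with `<polygon>`. Its stroke #008000 means score at S644, F1806. After flipping Y the toolpath is (157.98,31.33) → (143.25,13.12) → (119.83,13.28) → (105.36,31.70) → (110.73,54.49) → (131.90,64.51) → (152.93,54.20) → (157.98,31.33), returning to the start.

Shape 2 is a open polyline drawn with `<polyline>`. Its stroke #008000 means score at S644, F1806. After flipping Y the toolpath is (228.31,147.50) → (29.97,69.22) → (28.16,96.09) → (102.70,69.62) → (40.72,31.62) → (37.85,141.64).

Shape 3 is a circle drawn with `<circle>`. Its stroke #008000 means score at S644, F1806. After flipping Y the toolpath is (93.41,70.32) → (84.71,97.09) → (61.94,113.63) → (33.80,113.63) → (11.03,97.09) → (2.33,70.32) → (11.03,43.55) → (33.80,27.01) → (61.94,27.01) → (84.71,43.55) → (93.41,70.32), returning to the start.

G21
G90
G0 X157.98 Y31.33
M4 S644
G01 X143.25 Y13.12 F1806
G01 X119.83 Y13.28
G01 X105.36 Y31.70
G01 X110.73 Y54.49
G01 X131.90 Y64.51
G01 X152.93 Y54.20
G01 X157.98 Y31.33
M5
G0 X228.31 Y147.50
M4 S644
G01 X29.97 Y69.22 F1806
G01 X28.16 Y96.09
G01 X102.70 Y69.62
G01 X40.72 Y31.62
G01 X37.85 Y141.64
M5
G0 X93.41 Y70.32
M4 S644
G01 X84.71 Y97.09 F1806
G01 X61.94 Y113.63
G01 X33.80 Y113.63
G01 X11.03 Y97.09
G01 X2.33 Y70.32
G01 X11.03 Y43.55
G01 X33.80 Y27.01
G01 X61.94 Y27.01
G01 X84.71 Y43.55
G01 X93.41 Y70.32
M5
G0 X0.00 Y0.00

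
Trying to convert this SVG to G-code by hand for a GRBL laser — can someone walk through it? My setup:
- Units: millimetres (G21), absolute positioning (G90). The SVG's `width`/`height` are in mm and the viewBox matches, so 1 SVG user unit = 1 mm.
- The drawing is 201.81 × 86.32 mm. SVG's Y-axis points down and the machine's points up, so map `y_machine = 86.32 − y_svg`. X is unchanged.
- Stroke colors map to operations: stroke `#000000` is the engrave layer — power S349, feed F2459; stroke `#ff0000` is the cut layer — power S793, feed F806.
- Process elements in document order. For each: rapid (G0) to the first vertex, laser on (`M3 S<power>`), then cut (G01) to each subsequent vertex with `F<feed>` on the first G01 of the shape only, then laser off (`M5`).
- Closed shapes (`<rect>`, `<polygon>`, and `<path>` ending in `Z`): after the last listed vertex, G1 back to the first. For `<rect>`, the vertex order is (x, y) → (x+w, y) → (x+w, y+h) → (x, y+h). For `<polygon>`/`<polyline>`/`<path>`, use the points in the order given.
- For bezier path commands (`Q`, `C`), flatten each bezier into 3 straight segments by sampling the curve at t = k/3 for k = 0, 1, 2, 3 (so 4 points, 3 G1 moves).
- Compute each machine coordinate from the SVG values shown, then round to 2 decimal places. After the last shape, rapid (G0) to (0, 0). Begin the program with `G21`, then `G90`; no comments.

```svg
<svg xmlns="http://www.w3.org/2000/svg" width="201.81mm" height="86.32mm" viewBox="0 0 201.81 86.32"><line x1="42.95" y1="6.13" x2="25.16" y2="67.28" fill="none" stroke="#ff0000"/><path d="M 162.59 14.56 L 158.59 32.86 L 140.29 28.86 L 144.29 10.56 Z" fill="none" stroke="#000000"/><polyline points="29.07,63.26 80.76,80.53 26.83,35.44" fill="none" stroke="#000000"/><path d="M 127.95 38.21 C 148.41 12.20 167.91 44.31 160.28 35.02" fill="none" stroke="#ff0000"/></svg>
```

viewBox `0 0 201.81 86.32` with mm width/height → 1 unit = 1 mm. Flip: y_m = 86.32 − y_svg.

**Shape 1** — `<line>` line segment, stroke `#ff0000` → cut (S793, F806). Machine vertices: (42.95,80.19) → (25.16,19.04). Open path.

**Shape 2** — `<path>` regular polygon, stroke `#000000` → engrave (S349, F2459). Machine vertices: (162.59,71.76) → (158.59,53.46) → (140.29,57.46) → (144.29,75.76) → (162.59,71.76). Closed: final G1 returns to the first vertex.

**Shape 3** — `<polyline>` open polyline, stroke `#000000` → engrave (S349, F2459). Machine vertices: (29.07,23.06) → (80.76,5.79) → (26.83,50.88). Open path.

**Shape 4** — `<path>` cubic bezier, stroke `#ff0000` → cut (S793, F806). Control points (SVG): P0=(127.95,38.21), P1=(148.41,12.20), P2=(167.91,44.31), P3=(160.28,35.02); sampled at t=k/3. Machine vertices: (127.95,48.11) → (147.12,58.43) → (159.84,52.12) → (160.28,51.30). Open path.

G21
G90
G0 X42.95 Y80.19
M3 S793
G01 X25.16 Y19.04 F806
M5
G0 X162.59 Y71.76
M3 S349
G01 X158.59 Y53.46 F2459
G01 X140.29 Y57.46
G01 X144.29 Y75.76
G01 X162.59 Y71.76
M5
G0 X29.07 Y23.06
M3 S349
G01 X80.76 Y5.79 F2459
G01 X26.83 Y50.88
M5
G0 X127.95 Y48.11
M3 S793
G01 X147.12 Y58.43 F806
G01 X159.84 Y52.12
G01 X160.28 Y51.30
M5
G0 X0.00 Y0.00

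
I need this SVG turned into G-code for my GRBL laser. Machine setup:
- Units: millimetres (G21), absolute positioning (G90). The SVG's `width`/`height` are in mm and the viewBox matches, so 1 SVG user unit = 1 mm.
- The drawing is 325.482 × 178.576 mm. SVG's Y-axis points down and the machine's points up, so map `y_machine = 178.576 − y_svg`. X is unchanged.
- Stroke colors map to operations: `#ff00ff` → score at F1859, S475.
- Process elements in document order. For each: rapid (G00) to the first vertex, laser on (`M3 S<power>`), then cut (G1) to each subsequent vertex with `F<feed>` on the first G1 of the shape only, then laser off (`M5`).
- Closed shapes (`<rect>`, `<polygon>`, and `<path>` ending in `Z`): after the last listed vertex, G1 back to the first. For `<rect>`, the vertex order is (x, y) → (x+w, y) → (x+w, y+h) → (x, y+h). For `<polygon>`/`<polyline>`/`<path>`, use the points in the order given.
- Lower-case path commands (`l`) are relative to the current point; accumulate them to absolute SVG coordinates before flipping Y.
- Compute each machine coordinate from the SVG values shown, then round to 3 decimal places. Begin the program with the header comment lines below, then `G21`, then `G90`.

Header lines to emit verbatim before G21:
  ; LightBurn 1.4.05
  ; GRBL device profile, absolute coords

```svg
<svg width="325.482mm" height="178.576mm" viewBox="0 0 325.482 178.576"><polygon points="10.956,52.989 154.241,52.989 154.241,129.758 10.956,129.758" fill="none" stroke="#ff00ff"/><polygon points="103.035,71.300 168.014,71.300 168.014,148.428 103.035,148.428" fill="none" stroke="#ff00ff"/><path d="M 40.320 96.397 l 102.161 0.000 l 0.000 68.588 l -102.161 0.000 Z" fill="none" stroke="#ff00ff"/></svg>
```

Since the viewBox matches the mm dimensions, user units are millimetres directly. The only transform is the Y-flip y_m = 178.576 − y_svg.

Shape 1 is a rectangle drawn with `<polygon>`. Its stroke #ff00ff means score at S475, F1859. After flipping Y the toolpath is (10.956,125.587) → (154.241,125.587) → (154.241,48.818) → (10.956,48.818) → (10.956,125.587), returning to the start.

Shape 2 is a rectangle drawn with `<polygon>`. Its stroke #ff00ff means score at S475, F1859. After flipping Y the toolpath is (103.035,107.276) → (168.014,107.276) → (168.014,30.148) → (103.035,30.148) → (103.035,107.276), returning to the start.

Shape 3 is a rectangle drawn with `<path>`. Its stroke #ff00ff means score at S475, F1859. After flipping Y the toolpath is (40.320,82.179) → (142.481,82.179) → (142.481,13.591) → (40.320,13.591) → (40.320,82.179), returning to the start.

; LightBurn 1.4.05
; GRBL device profile, absolute coords
G21
G90
G00 X10.956 Y125.587
M3 S475
G1 X154.241 Y125.587 F1859
G1 X154.241 Y48.818
G1 X10.956 Y48.818
G1 X10.956 Y125.587
M5
G00 X103.035 Y107.276
M3 S475
G1 X168.014 Y107.276 F1859
G1 X168.014 Y30.148
G1 X103.035 Y30.148
G1 X103.035 Y107.276
M5
G00 X40.320 Y82.179
M3 S475
G1 X142.481 Y82.179 F1859
G1 X142.481 Y13.591
G1 X40.320 Y13.591
G1 X40.320 Y82.179
M5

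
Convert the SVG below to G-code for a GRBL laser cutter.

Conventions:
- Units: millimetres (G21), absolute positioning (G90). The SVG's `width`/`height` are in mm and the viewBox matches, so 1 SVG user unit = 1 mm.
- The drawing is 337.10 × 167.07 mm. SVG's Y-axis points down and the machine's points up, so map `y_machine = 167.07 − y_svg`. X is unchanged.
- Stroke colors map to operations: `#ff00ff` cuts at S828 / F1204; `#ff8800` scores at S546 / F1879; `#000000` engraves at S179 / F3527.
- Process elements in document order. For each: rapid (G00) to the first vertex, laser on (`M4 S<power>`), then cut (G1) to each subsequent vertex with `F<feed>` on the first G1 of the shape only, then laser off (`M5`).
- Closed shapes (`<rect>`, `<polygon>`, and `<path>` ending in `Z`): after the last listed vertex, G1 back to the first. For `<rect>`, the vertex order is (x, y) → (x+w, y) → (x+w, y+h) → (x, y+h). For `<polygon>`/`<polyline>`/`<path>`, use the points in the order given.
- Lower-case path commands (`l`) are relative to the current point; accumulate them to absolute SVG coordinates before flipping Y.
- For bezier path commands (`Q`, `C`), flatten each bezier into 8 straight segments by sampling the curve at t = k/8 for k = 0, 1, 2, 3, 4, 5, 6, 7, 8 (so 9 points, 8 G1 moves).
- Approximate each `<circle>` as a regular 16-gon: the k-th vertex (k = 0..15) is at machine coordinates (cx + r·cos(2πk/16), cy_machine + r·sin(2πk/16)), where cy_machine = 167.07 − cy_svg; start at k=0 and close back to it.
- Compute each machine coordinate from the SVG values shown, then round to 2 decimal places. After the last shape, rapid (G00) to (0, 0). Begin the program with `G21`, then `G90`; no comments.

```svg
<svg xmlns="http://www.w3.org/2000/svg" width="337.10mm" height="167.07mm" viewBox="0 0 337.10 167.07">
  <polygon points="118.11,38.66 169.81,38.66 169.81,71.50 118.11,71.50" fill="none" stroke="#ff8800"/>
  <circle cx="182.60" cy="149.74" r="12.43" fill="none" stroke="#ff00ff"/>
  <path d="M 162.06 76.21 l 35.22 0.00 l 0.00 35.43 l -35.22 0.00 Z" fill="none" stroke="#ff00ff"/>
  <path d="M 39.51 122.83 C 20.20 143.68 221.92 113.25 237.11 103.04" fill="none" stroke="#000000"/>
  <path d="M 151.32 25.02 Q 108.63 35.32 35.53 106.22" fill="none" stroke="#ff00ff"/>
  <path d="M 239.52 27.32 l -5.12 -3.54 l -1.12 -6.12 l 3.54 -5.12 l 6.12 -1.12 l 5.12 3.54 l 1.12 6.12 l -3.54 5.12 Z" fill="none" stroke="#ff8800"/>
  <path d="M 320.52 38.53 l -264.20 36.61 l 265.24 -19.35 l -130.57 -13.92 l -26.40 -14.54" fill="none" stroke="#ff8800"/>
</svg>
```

viewBox `0 0 337.10 167.07` with mm width/height → 1 unit = 1 mm. Flip: y_m = 167.07 − y_svg.

**Shape 1** — `<polygon>` rectangle, stroke `#ff8800` → score (S546, F1879). Machine vertices: (118.11,128.41) → (169.81,128.41) → (169.81,95.57) → (118.11,95.57) → (118.11,128.41). Closed: final G1 returns to the first vertex.

**Shape 2** — `<circle>` circle, stroke `#ff00ff` → cut (S828, F1204). Machine vertices: (195.03,17.33) → (194.08,22.09) → (191.39,26.12) → (187.36,28.81) → (182.60,29.76) → (177.84,28.81) → (173.81,26.12) → (171.12,22.09) → (170.17,17.33) → (171.12,12.57) → (173.81,8.54) → (177.84,5.85) → (182.60,4.90) → (187.36,5.85) → (191.39,8.54) → (194.08,12.57) → (195.03,17.33). Closed: final G1 returns to the first vertex.

**Shape 3** — `<path>` rectangle, stroke `#ff00ff` → cut (S828, F1204). Machine vertices: (162.06,90.86) → (197.28,90.86) → (197.28,55.43) → (162.06,55.43) → (162.06,90.86). Closed: final G1 returns to the first vertex.

**Shape 4** — `<path>` cubic bezier, stroke `#000000` → engrave (S179, F3527). Control points (SVG): P0=(39.51,122.83), P1=(20.20,143.68), P2=(221.92,113.25), P3=(237.11,103.04); sampled at t=k/8. Machine vertices: (39.51,44.24) → (41.83,38.69) → (60.10,37.10) → (89.54,38.65) → (125.37,42.49) → (162.82,47.78) → (197.11,53.70) → (223.47,59.39) → (237.11,64.03). Open path.

**Shape 5** — `<path>` quadratic bezier, stroke `#ff00ff` → cut (S828, F1204). Control points (SVG): P0=(151.32,25.02), P1=(108.63,35.32), P2=(35.53,106.22); sampled at t=k/8. Machine vertices: (151.32,142.05) → (140.17,138.53) → (128.07,133.11) → (115.03,125.80) → (101.03,116.60) → (86.08,105.50) → (70.18,92.51) → (53.33,77.63) → (35.53,60.85). Open path.

**Shape 6** — `<path>` regular polygon, stroke `#ff8800` → score (S546, F1879). Machine vertices: (239.52,139.75) → (234.40,143.29) → (233.28,149.41) → (236.82,154.53) → (242.94,155.65) → (248.06,152.11) → (249.18,145.99) → (245.64,140.87) → (239.52,139.75). Closed: final G1 returns to the first vertex.

**Shape 7** — `<path>` open polyline, stroke `#ff8800` → score (S546, F1879). Machine vertices: (320.52,128.54) → (56.32,91.93) → (321.56,111.28) → (190.99,125.20) → (164.59,139.74). Open path.

G21
G90
G00 X118.11 Y128.41
M4 S546
G1 X169.81 Y128.41 F1879
G1 X169.81 Y95.57
G1 X118.11 Y95.57
G1 X118.11 Y128.41
M5
G00 X195.03 Y17.33
M4 S828
G1 X194.08 Y22.09 F1204
G1 X191.39 Y26.12
G1 X187.36 Y28.81
G1 X182.60 Y29.76
G1 X177.84 Y28.81
G1 X173.81 Y26.12
G1 X171.12 Y22.09
G1 X170.17 Y17.33
G1 X171.12 Y12.57
G1 X173.81 Y8.54
G1 X177.84 Y5.85
G1 X182.60 Y4.90
G1 X187.36 Y5.85
G1 X191.39 Y8.54
G1 X194.08 Y12.57
G1 X195.03 Y17.33
M5
G00 X162.06 Y90.86
M4 S828
G1 X197.28 Y90.86 F1204
G1 X197.28 Y55.43
G1 X162.06 Y55.43
G1 X162.06 Y90.86
M5
G00 X39.51 Y44.24
M4 S179
G1 X41.83 Y38.69 F3527
G1 X60.10 Y37.10
G1 X89.54 Y38.65
G1 X125.37 Y42.49
G1 X162.82 Y47.78
G1 X197.11 Y53.70
G1 X223.47 Y59.39
G1 X237.11 Y64.03
M5
G00 X151.32 Y142.05
M4 S828
G1 X140.17 Y138.53 F1204
G1 X128.07 Y133.11
G1 X115.03 Y125.80
G1 X101.03 Y116.60
G1 X86.08 Y105.50
G1 X70.18 Y92.51
G1 X53.33 Y77.63
G1 X35.53 Y60.85
M5
G00 X239.52 Y139.75
M4 S546
G1 X234.40 Y143.29 F1879
G1 X233.28 Y149.41
G1 X236.82 Y154.53
G1 X242.94 Y155.65
G1 X248.06 Y152.11
G1 X249.18 Y145.99
G1 X245.64 Y140.87
G1 X239.52 Y139.75
M5
G00 X320.52 Y128.54
M4 S546
G1 X56.32 Y91.93 F1879
G1 X321.56 Y111.28
G1 X190.99 Y125.20
G1 X164.59 Y139.74
M5
G00 X0.00 Y0.00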